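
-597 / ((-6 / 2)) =199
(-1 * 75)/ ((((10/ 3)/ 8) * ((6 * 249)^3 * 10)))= -1/ 185258988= -0.00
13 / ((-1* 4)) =-13 / 4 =-3.25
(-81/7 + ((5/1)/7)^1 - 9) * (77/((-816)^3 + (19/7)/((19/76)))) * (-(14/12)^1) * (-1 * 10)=374605/11410108188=0.00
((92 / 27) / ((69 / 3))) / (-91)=-4 / 2457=-0.00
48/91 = 0.53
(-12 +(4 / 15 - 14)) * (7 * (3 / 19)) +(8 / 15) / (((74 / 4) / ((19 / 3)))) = -178798 / 6327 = -28.26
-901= -901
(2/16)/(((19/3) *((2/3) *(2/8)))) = 0.12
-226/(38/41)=-4633/19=-243.84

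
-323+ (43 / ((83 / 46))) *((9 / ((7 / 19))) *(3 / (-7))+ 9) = -1456057 / 4067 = -358.02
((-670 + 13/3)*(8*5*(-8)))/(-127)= -639040/381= -1677.27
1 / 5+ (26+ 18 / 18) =136 / 5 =27.20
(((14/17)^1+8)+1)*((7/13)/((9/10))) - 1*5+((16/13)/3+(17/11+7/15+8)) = 11.30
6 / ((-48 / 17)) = -17 / 8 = -2.12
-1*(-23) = 23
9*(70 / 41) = 630 / 41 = 15.37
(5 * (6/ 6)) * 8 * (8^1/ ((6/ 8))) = 1280/ 3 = 426.67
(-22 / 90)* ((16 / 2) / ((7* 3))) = -88 / 945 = -0.09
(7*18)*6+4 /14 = 5294 /7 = 756.29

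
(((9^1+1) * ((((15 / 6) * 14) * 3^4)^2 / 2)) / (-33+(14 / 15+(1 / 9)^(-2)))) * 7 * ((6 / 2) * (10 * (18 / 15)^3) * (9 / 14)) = 191579412.26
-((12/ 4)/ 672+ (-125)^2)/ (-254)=3500001/ 56896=61.52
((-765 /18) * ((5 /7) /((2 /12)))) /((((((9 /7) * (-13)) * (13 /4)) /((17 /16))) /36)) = 21675 /169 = 128.25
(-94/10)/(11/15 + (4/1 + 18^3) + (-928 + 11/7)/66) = -21714/13450429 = -0.00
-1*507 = -507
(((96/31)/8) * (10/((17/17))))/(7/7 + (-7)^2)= 12/155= 0.08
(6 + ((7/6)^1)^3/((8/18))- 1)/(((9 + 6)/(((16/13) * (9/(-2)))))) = -3.17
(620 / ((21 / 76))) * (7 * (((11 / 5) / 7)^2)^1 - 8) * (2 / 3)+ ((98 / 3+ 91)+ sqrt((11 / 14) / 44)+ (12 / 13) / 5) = -309835499 / 28665+ sqrt(14) / 28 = -10808.71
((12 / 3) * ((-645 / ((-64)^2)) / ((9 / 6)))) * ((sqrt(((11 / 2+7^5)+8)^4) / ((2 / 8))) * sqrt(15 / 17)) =-243319129415 * sqrt(255) / 8704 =-446403367.16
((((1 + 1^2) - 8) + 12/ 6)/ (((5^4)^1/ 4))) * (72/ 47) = -0.04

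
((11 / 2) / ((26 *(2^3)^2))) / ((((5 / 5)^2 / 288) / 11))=1089 / 104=10.47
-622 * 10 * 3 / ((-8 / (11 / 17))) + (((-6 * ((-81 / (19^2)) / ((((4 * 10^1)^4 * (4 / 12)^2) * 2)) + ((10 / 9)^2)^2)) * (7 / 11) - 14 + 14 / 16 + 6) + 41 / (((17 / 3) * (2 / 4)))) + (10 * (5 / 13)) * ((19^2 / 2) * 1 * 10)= 41533338104922133043 / 4913386283520000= 8453.10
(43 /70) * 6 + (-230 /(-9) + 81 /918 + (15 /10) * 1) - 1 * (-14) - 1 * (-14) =315032 /5355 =58.83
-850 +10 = -840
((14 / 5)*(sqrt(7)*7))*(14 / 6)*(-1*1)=-121.00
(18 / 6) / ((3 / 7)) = 7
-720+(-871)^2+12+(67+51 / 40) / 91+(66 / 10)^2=13795187047 / 18200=757977.31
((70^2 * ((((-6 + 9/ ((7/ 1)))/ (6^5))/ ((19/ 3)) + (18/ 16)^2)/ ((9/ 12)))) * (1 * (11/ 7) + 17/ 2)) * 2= 341747575/ 2052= 166543.65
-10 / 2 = -5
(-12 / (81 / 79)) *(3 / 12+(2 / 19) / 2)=-1817 / 513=-3.54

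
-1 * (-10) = 10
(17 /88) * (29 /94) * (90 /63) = 2465 /28952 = 0.09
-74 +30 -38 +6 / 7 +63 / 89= -50111 / 623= -80.43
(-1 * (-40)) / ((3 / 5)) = 200 / 3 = 66.67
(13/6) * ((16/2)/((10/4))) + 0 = 6.93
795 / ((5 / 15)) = 2385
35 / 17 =2.06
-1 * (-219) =219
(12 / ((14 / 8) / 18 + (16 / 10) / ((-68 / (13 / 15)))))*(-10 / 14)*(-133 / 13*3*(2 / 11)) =209304000 / 336193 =622.57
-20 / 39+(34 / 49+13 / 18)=10357 / 11466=0.90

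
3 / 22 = 0.14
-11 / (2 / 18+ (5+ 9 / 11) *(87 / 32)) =-1089 / 1577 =-0.69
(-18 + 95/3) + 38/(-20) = 353/30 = 11.77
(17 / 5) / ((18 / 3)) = 17 / 30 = 0.57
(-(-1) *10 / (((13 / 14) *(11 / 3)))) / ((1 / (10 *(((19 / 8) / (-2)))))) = -9975 / 286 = -34.88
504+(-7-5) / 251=126492 / 251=503.95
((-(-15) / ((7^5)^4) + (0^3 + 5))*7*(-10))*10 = -39896133148806002000 / 11398895185373143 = -3500.00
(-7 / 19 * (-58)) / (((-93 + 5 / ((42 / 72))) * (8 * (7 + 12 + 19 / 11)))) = -15631 / 10240848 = -0.00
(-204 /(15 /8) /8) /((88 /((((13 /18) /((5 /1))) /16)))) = -221 /158400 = -0.00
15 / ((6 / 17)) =85 / 2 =42.50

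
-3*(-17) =51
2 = 2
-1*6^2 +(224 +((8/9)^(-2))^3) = 49814513/262144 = 190.03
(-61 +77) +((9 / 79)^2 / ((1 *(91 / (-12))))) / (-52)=118129891 / 7383103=16.00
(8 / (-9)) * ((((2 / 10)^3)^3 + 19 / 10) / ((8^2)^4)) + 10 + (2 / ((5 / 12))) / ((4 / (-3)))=52428799175347 / 8192000000000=6.40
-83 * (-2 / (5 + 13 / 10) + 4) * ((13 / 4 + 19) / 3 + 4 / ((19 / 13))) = -11144410 / 3591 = -3103.43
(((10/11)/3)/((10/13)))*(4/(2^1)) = 26/33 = 0.79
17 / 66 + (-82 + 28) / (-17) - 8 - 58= -70199 / 1122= -62.57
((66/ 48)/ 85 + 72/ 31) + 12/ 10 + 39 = 896717/ 21080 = 42.54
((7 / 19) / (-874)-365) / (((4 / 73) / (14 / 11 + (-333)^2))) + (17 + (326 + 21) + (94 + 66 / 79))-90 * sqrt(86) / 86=-42637744026589835 / 57722456-45 * sqrt(86) / 43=-738668233.15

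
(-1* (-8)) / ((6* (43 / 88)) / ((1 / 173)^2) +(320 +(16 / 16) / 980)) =10780 / 118669457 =0.00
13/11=1.18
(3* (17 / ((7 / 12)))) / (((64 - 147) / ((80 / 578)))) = -1440 / 9877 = -0.15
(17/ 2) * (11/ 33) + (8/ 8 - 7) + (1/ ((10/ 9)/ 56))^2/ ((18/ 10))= 42241/ 30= 1408.03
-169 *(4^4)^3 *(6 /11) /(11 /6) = -102072582144 /121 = -843575059.04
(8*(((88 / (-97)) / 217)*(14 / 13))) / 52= -352 / 508183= -0.00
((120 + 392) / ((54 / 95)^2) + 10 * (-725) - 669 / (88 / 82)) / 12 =-201717941 / 384912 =-524.06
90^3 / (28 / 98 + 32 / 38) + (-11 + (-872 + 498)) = 645995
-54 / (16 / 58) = -783 / 4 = -195.75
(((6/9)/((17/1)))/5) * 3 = 0.02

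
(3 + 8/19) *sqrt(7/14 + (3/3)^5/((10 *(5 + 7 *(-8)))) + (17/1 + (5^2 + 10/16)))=13 *sqrt(44865210)/3876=22.47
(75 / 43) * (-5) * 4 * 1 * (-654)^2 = -641574000 / 43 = -14920325.58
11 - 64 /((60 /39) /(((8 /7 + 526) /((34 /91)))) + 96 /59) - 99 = -190663480 /1497667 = -127.31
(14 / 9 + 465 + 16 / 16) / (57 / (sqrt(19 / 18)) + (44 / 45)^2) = -916502400 / 6308987827 + 8627715000*sqrt(38) / 6308987827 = 8.28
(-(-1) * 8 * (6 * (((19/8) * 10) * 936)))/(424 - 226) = 59280/11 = 5389.09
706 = 706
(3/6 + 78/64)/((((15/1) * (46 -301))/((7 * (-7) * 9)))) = 539/2720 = 0.20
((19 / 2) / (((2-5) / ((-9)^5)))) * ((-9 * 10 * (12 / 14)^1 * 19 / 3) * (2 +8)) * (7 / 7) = -6395006700 / 7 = -913572385.71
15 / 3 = 5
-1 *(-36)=36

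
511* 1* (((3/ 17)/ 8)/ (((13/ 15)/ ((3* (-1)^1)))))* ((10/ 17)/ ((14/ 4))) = -6.56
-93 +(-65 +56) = -102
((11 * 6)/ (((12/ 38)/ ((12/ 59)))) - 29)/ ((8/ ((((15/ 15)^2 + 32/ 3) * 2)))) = 39.40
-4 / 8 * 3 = -3 / 2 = -1.50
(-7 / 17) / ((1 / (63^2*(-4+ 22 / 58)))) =2917215 / 493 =5917.27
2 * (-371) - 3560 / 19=-17658 / 19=-929.37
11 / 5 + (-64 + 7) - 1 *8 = -314 / 5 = -62.80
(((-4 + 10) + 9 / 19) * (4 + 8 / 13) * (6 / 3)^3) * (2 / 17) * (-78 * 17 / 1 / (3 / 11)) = -2597760 / 19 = -136724.21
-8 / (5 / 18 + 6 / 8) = -288 / 37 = -7.78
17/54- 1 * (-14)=773/54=14.31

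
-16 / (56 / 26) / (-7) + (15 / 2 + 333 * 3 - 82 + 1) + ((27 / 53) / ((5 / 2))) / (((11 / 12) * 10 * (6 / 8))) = 1323496061 / 1428350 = 926.59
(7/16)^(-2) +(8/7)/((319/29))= 2872/539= 5.33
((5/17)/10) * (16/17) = 8/289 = 0.03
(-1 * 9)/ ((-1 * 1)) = 9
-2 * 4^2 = -32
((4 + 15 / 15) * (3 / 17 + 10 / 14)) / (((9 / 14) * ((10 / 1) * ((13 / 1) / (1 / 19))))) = 106 / 37791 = 0.00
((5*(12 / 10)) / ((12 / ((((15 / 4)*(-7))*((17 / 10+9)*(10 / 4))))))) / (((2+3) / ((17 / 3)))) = -12733 / 32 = -397.91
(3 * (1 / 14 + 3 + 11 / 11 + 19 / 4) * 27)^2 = 510561.29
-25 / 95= -5 / 19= -0.26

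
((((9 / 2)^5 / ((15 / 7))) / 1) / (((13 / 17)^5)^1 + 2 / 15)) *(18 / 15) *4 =1760663855853 / 168182180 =10468.79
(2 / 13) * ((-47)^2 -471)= 3476 / 13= 267.38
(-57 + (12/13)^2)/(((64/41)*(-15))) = 129683/54080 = 2.40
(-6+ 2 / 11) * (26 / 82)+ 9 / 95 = -74981 / 42845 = -1.75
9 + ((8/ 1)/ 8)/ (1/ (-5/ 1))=4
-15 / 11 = -1.36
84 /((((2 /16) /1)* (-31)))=-672 /31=-21.68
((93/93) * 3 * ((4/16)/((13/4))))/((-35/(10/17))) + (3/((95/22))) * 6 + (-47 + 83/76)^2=94345151703/44677360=2111.70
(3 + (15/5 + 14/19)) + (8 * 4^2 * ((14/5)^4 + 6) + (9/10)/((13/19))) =2668726637/308750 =8643.65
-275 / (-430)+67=5817 / 86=67.64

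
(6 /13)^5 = 0.02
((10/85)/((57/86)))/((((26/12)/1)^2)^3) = 2674944/1559059307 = 0.00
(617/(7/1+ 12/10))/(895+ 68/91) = 0.08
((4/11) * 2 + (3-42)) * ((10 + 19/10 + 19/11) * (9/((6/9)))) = -17039133/2420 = -7040.96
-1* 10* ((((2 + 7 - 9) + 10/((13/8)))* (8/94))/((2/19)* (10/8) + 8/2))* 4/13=-486400/1247051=-0.39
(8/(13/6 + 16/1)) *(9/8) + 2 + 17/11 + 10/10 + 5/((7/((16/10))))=51900/8393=6.18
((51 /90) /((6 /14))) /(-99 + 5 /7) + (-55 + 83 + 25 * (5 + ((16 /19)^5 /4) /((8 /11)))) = 24013878575773 /153320050080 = 156.63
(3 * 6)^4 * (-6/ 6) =-104976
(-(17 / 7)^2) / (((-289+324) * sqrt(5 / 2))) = -0.11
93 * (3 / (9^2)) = 31 / 9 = 3.44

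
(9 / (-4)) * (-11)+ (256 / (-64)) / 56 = 691 / 28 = 24.68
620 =620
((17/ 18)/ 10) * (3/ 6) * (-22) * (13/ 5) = -2.70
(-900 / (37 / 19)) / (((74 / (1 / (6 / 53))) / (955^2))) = -68880688125 / 1369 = -50314600.53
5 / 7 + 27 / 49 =62 / 49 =1.27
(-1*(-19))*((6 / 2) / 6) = 19 / 2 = 9.50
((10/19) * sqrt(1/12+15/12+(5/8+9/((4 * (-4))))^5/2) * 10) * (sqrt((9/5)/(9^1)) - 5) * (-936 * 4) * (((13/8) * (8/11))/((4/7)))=17745 * sqrt(50331666) * (25 - sqrt(5))/13376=214248.44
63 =63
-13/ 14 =-0.93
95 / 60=19 / 12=1.58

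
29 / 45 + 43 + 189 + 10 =10919 / 45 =242.64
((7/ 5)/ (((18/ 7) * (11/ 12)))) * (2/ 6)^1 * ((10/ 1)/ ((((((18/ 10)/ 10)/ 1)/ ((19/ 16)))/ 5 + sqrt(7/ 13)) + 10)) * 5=720794165000/ 726447696183 - 5527812500 * sqrt(91)/ 726447696183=0.92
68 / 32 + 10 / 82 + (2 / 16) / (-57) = 5246 / 2337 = 2.24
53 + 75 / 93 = 53.81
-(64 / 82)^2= -1024 / 1681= -0.61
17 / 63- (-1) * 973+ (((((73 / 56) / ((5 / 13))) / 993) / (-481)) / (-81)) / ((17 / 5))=2757440855017 / 2833171992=973.27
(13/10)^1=13/10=1.30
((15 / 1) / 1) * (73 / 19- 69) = -18570 / 19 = -977.37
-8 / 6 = -1.33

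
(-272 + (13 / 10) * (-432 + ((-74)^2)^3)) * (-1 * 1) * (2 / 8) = -266835545494 / 5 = -53367109098.80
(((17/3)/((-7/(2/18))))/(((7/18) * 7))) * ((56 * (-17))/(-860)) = -1156/31605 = -0.04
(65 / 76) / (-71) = -65 / 5396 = -0.01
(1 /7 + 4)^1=29 /7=4.14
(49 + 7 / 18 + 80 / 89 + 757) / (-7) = -1293275 / 11214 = -115.33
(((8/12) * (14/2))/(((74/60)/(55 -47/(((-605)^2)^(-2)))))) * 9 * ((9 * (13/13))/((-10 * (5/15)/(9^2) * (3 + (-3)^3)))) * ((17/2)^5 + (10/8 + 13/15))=-51328996229884409577387/592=-86704385523453394556.40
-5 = -5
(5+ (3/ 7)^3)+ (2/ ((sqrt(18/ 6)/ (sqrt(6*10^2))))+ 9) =4829/ 343+ 20*sqrt(2) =42.36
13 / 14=0.93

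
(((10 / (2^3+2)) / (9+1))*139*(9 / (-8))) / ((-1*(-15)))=-417 / 400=-1.04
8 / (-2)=-4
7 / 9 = 0.78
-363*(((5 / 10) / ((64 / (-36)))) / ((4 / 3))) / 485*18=88209 / 31040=2.84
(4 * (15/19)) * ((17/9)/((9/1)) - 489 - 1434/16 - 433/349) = -655451605/358074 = -1830.49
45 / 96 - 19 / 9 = -473 / 288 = -1.64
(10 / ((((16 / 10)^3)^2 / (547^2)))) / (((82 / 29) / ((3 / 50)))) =81347446875 / 21495808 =3784.34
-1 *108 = -108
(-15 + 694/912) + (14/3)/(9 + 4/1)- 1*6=-39283/1976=-19.88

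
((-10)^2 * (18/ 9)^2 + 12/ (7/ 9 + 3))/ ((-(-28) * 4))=3427/ 952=3.60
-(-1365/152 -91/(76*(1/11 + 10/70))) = 4823/342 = 14.10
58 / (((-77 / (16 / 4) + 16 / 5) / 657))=-2374.21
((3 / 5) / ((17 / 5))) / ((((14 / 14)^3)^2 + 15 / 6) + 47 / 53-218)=-318 / 384931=-0.00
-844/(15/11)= -9284/15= -618.93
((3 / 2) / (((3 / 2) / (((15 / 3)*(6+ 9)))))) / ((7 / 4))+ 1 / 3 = 907 / 21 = 43.19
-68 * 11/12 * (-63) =3927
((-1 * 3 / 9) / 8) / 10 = -1 / 240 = -0.00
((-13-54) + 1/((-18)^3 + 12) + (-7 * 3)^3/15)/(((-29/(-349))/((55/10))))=-45300.21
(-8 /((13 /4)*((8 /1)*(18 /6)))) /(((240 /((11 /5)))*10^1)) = -11 /117000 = -0.00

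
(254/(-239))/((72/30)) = -635/1434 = -0.44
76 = 76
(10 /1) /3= 10 /3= 3.33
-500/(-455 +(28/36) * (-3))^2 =-1125/470596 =-0.00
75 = 75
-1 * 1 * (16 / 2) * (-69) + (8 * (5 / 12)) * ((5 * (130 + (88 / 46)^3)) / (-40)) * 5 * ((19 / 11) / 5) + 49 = 403438757 / 803022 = 502.40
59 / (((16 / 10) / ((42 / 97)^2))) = 130095 / 18818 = 6.91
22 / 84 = 11 / 42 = 0.26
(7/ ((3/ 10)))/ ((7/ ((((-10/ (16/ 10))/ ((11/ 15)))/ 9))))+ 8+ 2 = 1355/ 198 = 6.84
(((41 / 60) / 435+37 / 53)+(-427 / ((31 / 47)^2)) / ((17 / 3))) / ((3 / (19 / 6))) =-74072487705481 / 406781497800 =-182.09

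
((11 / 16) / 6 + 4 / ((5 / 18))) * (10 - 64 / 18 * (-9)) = 48769 / 80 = 609.61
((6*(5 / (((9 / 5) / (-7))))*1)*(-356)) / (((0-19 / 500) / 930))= -19313000000 / 19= -1016473684.21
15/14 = 1.07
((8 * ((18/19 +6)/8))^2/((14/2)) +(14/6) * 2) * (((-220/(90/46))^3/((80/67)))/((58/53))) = -2016156069602620/160269921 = -12579753.31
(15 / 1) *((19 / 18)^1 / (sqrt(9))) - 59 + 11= -769 / 18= -42.72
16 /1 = 16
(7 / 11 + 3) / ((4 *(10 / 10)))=10 / 11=0.91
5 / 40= 0.12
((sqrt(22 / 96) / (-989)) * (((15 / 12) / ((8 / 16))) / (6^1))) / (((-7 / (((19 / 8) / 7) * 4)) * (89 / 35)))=475 * sqrt(33) / 177450336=0.00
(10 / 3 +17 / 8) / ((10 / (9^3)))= 31833 / 80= 397.91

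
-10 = -10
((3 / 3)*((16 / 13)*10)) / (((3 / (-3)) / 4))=-640 / 13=-49.23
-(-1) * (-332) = -332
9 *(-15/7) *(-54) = 7290/7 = 1041.43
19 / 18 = 1.06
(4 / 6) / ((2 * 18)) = 1 / 54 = 0.02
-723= -723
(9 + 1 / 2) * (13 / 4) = 247 / 8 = 30.88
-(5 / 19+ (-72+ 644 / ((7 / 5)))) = -388.26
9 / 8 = 1.12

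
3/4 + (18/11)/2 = 69/44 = 1.57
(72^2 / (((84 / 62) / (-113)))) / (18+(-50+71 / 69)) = 208834848 / 14959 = 13960.48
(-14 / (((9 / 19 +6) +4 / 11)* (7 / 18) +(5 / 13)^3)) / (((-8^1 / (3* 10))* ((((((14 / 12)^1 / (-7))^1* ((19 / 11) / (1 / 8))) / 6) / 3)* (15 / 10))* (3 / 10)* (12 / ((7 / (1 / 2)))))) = -8792558775 / 22446841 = -391.71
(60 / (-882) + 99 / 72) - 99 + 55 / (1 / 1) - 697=-869879 / 1176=-739.69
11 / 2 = 5.50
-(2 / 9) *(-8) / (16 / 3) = 1 / 3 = 0.33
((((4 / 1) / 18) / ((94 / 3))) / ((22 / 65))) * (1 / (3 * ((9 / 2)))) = 65 / 41877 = 0.00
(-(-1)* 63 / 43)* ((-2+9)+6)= 819 / 43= 19.05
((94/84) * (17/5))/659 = 799/138390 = 0.01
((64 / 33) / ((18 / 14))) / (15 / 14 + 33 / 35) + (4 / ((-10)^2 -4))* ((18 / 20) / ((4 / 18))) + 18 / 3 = 46350199 / 6700320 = 6.92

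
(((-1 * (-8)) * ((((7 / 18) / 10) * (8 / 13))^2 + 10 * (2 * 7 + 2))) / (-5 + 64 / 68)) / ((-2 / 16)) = 59574741248 / 23613525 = 2522.91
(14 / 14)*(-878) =-878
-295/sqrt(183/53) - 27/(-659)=27/659 - 295 * sqrt(9699)/183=-158.72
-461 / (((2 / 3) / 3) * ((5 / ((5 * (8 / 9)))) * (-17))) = 1844 / 17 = 108.47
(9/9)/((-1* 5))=-0.20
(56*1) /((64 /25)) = 175 /8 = 21.88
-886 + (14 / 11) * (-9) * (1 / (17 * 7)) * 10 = -165862 / 187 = -886.96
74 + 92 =166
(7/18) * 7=49/18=2.72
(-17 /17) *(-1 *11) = 11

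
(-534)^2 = 285156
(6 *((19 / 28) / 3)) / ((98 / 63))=171 / 196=0.87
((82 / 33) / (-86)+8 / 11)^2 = 982081 / 2013561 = 0.49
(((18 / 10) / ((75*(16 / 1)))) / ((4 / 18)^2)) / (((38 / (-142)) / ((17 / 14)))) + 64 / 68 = 0.80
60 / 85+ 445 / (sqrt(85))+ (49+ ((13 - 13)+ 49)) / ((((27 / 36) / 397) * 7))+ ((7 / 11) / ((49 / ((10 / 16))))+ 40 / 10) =89 * sqrt(85) / 17+ 232961599 / 31416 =7463.65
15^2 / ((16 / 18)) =253.12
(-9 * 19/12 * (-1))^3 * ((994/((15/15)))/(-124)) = -92040921/3968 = -23195.80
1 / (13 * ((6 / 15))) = 5 / 26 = 0.19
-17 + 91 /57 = -878 /57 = -15.40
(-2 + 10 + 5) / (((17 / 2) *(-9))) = -26 / 153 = -0.17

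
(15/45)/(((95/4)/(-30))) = -0.42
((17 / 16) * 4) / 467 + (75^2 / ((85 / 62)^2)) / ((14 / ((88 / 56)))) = 8886223337 / 26452748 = 335.93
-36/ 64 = -9/ 16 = -0.56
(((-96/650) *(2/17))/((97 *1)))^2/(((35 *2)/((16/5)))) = 73728/50262730984375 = 0.00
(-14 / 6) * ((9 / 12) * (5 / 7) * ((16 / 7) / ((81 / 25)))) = -500 / 567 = -0.88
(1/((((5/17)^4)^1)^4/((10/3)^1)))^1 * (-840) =-5450053490074689269872/6103515625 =-892936763813.84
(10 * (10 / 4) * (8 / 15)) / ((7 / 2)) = 80 / 21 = 3.81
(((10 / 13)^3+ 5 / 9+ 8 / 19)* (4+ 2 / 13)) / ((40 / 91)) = 13.53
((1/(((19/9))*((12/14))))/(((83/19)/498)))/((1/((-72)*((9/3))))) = -13608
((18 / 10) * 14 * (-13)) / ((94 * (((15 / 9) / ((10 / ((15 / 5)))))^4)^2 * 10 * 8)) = -13104 / 1175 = -11.15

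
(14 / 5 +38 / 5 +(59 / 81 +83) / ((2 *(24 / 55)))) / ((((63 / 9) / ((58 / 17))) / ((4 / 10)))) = 4282111 / 206550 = 20.73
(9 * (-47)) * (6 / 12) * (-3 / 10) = 1269 / 20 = 63.45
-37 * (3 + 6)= -333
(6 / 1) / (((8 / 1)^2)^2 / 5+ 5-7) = 5 / 681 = 0.01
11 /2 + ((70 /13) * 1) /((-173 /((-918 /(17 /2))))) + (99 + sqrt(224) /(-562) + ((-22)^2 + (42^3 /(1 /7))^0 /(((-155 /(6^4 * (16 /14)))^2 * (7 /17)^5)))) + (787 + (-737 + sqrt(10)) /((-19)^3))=9093.04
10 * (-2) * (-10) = 200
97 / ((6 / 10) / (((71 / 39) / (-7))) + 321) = 0.30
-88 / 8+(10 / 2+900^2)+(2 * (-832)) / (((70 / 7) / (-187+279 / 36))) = 4199106 / 5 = 839821.20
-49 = -49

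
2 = 2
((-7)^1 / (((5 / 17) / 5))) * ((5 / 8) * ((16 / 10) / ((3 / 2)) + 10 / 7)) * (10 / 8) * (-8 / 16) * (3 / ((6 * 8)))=7.25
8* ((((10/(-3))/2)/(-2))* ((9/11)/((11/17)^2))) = 13.03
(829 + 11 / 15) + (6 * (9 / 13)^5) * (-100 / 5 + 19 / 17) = 76852989916 / 94679715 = 811.72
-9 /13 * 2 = -18 /13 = -1.38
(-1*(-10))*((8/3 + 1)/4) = 55/6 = 9.17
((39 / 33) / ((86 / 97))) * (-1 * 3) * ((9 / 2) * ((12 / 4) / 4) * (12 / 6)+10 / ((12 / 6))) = -46.99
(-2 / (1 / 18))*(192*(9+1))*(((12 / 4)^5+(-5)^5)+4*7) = 197268480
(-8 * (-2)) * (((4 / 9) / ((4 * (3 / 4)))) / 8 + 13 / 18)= 11.85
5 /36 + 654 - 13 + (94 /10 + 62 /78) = 651.33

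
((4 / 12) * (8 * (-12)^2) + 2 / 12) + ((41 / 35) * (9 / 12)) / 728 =117463169 / 305760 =384.17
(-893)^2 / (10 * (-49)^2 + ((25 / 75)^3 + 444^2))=21531123 / 5970943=3.61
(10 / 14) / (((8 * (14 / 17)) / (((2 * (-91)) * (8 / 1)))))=-1105 / 7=-157.86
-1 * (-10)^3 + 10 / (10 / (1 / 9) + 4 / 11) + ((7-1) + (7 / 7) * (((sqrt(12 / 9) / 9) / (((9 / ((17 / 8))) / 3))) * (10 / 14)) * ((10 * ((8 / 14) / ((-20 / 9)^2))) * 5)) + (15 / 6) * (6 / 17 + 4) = 85 * sqrt(3) / 392 + 8592574 / 8449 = 1017.37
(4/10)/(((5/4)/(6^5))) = 62208/25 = 2488.32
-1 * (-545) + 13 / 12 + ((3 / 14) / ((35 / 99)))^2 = 98402113 / 180075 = 546.45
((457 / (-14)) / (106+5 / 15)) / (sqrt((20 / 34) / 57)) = -1371 * sqrt(9690) / 44660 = -3.02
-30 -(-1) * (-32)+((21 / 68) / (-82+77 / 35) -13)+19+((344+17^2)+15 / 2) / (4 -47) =-3938877 / 55556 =-70.90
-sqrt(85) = -9.22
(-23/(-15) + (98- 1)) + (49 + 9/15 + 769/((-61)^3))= 504340247/3404715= 148.13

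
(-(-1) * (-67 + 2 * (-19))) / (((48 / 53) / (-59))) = 109445 / 16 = 6840.31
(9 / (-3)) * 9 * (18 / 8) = -243 / 4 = -60.75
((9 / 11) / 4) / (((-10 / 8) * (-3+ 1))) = 9 / 110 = 0.08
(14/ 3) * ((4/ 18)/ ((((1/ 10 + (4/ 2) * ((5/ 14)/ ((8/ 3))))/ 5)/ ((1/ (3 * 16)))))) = 2450/ 8343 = 0.29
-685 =-685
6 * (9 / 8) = 27 / 4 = 6.75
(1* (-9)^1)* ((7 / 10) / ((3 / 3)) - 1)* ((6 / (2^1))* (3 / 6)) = 81 / 20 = 4.05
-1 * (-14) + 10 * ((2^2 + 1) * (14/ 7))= 114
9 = 9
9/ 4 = 2.25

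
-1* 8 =-8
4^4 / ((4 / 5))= 320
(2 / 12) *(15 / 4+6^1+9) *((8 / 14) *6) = 75 / 7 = 10.71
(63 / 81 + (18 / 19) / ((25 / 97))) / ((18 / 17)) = 323663 / 76950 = 4.21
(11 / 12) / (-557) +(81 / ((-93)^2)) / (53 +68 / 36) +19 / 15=10036518169 / 7932805140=1.27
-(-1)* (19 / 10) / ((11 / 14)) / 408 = 133 / 22440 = 0.01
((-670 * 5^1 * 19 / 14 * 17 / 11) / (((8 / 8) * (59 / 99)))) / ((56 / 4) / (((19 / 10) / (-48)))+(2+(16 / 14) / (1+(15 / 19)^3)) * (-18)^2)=-157800220725 / 7260851992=-21.73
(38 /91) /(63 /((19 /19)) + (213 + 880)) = 19 /52598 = 0.00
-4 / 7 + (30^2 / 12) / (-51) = -243 / 119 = -2.04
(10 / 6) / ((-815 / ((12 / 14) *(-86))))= 172 / 1141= 0.15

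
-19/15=-1.27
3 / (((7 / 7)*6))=1 / 2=0.50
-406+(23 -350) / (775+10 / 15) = -945743 / 2327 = -406.42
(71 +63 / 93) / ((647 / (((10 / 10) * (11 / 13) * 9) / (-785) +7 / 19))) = 154548988 / 3888952015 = 0.04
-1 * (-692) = 692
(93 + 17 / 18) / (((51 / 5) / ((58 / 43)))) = 245195 / 19737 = 12.42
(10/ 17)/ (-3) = -10/ 51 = -0.20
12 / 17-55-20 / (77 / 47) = -87051 / 1309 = -66.50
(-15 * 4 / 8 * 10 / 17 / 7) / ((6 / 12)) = -150 / 119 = -1.26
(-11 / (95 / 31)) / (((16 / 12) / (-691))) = 1860.24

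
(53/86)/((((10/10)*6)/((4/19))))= 53/2451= 0.02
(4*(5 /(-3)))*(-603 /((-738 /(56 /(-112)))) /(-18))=-335 /2214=-0.15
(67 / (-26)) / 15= -67 / 390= -0.17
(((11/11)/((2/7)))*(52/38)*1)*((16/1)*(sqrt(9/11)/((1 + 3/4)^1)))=2496*sqrt(11)/209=39.61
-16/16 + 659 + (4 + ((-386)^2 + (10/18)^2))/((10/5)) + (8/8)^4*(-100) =12159421/162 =75058.15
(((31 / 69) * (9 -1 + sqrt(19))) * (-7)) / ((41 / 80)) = -138880 / 2829 -17360 * sqrt(19) / 2829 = -75.84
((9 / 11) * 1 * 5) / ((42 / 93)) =1395 / 154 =9.06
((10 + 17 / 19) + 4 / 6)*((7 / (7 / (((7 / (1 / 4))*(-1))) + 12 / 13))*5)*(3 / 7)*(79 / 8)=676793 / 266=2544.33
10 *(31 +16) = 470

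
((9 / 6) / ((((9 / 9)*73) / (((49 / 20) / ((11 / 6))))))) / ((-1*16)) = -0.00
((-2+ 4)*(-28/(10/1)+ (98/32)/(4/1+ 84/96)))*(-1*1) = 847/195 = 4.34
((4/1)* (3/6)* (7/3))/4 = 7/6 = 1.17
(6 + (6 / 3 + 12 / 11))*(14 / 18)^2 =4900 / 891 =5.50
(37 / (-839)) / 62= -37 / 52018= -0.00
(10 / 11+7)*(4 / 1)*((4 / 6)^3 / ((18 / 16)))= 7424 / 891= 8.33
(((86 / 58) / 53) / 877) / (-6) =-43 / 8087694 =-0.00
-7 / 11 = -0.64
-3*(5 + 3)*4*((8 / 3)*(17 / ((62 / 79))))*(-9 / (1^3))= 1547136 / 31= 49907.61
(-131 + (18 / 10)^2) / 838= -1597 / 10475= -0.15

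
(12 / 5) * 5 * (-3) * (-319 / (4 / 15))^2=-206066025 / 4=-51516506.25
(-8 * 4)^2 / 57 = 1024 / 57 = 17.96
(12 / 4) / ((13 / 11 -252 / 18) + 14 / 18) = -297 / 1192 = -0.25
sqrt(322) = 17.94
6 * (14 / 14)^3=6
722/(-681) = -722/681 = -1.06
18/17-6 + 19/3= 71/51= 1.39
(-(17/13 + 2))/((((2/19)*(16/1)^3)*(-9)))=817/958464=0.00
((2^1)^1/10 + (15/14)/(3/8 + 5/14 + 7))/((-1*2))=-733/4330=-0.17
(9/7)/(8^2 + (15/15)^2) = 9/455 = 0.02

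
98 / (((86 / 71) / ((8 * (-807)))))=-22460424 / 43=-522335.44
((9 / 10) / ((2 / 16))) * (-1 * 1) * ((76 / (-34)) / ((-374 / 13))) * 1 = -8892 / 15895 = -0.56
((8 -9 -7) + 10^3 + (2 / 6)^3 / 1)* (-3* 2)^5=-7714080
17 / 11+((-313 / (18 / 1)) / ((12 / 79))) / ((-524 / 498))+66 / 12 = 24037711 / 207504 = 115.84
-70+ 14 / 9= -68.44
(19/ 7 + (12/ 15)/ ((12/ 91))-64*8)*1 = -52838/ 105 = -503.22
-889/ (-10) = 889/ 10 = 88.90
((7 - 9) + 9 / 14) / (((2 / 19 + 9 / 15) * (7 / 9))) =-16245 / 6566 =-2.47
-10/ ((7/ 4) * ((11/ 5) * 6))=-100/ 231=-0.43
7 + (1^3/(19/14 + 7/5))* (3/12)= 2737/386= 7.09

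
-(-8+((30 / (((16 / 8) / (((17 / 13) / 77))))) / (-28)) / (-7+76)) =5157237 / 644644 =8.00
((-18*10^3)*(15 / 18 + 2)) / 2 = -25500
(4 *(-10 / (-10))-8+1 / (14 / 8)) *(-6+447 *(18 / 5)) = -192384 / 35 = -5496.69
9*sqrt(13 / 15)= 3*sqrt(195) / 5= 8.38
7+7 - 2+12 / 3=16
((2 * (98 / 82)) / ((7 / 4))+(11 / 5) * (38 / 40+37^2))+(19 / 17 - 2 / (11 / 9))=2311398963 / 766700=3014.74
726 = 726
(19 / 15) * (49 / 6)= 931 / 90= 10.34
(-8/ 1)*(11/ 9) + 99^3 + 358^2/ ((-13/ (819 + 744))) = -1689359149/ 117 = -14438967.09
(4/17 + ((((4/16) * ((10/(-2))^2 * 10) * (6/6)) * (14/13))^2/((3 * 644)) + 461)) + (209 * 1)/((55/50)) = 518255099/792948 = 653.58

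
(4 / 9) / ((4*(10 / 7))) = 7 / 90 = 0.08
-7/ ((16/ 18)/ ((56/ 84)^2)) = -7/ 2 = -3.50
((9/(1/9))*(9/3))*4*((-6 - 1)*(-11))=74844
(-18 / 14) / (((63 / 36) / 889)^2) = -2322576 / 7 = -331796.57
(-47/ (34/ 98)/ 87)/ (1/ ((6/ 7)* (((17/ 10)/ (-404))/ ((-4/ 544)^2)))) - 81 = 335051/ 14645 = 22.88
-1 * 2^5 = -32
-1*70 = -70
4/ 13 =0.31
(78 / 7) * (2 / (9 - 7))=78 / 7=11.14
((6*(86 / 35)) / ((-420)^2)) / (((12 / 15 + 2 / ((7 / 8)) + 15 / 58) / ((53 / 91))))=0.00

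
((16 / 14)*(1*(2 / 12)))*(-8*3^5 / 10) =-37.03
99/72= 1.38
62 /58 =31 /29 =1.07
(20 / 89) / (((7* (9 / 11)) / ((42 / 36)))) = 0.05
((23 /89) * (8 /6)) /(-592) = -23 /39516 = -0.00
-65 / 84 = -0.77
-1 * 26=-26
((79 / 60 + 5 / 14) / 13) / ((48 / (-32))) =-703 / 8190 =-0.09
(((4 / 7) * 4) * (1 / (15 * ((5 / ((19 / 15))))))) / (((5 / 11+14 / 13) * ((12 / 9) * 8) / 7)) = 2717 / 164250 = 0.02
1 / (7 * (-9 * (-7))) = 1 / 441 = 0.00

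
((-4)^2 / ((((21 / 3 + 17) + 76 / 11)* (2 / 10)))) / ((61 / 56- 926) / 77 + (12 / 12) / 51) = -569184 / 2637233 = -0.22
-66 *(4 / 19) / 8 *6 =-198 / 19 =-10.42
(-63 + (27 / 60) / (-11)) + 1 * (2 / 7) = -96643 / 1540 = -62.76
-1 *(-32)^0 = -1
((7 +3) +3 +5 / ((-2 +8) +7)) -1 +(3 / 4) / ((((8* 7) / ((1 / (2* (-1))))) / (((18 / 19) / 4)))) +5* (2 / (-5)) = 2297889 / 221312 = 10.38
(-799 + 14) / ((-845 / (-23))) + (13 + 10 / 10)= -7.37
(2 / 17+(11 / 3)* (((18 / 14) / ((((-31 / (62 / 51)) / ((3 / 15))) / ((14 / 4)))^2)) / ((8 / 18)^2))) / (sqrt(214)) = 0.01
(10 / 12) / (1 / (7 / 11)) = 35 / 66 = 0.53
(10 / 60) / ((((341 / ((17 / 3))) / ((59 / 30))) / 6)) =1003 / 30690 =0.03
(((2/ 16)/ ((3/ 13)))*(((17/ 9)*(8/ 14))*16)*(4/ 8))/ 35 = 884/ 6615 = 0.13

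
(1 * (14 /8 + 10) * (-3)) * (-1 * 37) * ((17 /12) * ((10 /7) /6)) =147815 /336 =439.93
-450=-450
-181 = -181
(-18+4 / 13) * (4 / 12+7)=-129.74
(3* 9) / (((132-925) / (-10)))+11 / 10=11423 / 7930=1.44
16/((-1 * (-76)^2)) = -1/361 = -0.00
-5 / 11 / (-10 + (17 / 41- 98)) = 205 / 48521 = 0.00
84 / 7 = 12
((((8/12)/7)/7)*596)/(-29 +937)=298/33369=0.01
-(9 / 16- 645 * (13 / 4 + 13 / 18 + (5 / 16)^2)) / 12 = 2015623 / 9216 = 218.71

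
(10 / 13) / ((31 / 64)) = 640 / 403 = 1.59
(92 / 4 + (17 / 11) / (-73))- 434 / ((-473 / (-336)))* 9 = -95012932 / 34529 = -2751.69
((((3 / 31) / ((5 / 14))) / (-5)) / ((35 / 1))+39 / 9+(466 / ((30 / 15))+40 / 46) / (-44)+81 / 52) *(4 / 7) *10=15968444 / 4866225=3.28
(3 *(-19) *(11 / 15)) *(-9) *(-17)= -31977 / 5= -6395.40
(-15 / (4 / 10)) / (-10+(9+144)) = -75 / 286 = -0.26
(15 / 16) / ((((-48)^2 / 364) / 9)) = 1365 / 1024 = 1.33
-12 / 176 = -3 / 44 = -0.07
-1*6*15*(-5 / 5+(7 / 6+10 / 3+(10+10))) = -2115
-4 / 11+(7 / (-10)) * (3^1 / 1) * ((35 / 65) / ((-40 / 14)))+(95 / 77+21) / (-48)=-258901 / 600600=-0.43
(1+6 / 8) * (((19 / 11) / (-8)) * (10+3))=-1729 / 352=-4.91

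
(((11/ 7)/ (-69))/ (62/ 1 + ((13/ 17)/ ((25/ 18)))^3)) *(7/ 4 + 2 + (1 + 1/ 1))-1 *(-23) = 9219203733653/ 400871658936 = 23.00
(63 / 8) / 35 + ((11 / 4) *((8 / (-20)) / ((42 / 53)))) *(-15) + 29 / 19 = 120087 / 5320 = 22.57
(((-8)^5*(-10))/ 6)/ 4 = 13653.33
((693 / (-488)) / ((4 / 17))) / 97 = -11781 / 189344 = -0.06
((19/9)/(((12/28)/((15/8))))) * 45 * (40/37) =16625/37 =449.32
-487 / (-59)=487 / 59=8.25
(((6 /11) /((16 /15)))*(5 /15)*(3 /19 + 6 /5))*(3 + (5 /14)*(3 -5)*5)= -0.13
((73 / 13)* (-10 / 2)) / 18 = -1.56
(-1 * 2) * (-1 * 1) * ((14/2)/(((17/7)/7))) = 686/17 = 40.35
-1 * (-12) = 12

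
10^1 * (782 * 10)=78200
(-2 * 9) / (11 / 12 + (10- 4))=-216 / 83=-2.60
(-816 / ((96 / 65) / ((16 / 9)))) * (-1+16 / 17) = 520 / 9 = 57.78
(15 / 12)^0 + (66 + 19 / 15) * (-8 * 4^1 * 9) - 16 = -96939 / 5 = -19387.80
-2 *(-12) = 24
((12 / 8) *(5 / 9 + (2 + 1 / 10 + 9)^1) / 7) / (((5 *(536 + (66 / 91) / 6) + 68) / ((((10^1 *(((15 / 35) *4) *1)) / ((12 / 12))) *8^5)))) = 893714432 / 1750861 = 510.44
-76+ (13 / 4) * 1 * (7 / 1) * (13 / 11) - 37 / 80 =-43627 / 880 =-49.58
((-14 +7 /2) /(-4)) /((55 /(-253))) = -483 /40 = -12.08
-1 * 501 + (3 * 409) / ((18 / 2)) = -364.67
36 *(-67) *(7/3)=-5628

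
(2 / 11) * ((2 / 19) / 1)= 4 / 209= 0.02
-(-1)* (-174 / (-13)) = 174 / 13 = 13.38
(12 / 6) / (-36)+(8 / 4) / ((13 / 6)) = 203 / 234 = 0.87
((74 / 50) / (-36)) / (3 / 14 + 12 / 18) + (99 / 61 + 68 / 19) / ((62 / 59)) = 13213411 / 2694675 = 4.90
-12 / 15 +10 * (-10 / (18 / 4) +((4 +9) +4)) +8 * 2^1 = 7334 / 45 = 162.98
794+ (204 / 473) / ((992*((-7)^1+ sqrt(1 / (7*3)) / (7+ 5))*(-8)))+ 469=153*sqrt(21) / 34763040400+ 10976430073773 / 8690760100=1263.00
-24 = -24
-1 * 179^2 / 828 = -32041 / 828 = -38.70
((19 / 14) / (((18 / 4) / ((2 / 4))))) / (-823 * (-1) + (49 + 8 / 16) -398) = 0.00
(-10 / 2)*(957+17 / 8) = -38365 / 8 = -4795.62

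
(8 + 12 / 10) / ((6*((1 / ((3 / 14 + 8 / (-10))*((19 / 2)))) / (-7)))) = 17917 / 300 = 59.72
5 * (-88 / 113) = -440 / 113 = -3.89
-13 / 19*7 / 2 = -91 / 38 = -2.39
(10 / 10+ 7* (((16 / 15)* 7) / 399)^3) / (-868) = -625055047 / 542522893500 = -0.00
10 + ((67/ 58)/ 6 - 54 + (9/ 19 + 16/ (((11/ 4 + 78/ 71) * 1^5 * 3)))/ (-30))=-4755612851/ 108403740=-43.87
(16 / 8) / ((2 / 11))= 11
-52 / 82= -0.63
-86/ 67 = -1.28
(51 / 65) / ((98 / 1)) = 51 / 6370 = 0.01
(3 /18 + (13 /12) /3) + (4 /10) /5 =547 /900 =0.61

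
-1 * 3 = -3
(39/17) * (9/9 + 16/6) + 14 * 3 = 857/17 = 50.41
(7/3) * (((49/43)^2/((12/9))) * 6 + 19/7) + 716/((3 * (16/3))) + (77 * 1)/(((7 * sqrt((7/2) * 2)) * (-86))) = 1435963/22188 - 11 * sqrt(7)/602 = 64.67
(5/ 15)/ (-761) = -1/ 2283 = -0.00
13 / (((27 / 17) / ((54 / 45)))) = 442 / 45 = 9.82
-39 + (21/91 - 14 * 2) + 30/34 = -14561/221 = -65.89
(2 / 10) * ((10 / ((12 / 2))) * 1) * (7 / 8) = 7 / 24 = 0.29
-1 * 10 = -10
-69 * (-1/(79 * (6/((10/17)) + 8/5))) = 345/4661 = 0.07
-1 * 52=-52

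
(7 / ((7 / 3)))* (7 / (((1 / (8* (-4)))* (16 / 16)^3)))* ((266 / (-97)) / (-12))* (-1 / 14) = 1064 / 97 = 10.97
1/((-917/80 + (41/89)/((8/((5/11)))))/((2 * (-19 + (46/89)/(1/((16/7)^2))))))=125106080/43888957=2.85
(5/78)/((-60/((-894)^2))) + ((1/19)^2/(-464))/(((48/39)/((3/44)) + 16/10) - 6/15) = -6980105585143/8174530208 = -853.88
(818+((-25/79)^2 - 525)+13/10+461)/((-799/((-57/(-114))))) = -47144523/99731180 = -0.47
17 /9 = 1.89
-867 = -867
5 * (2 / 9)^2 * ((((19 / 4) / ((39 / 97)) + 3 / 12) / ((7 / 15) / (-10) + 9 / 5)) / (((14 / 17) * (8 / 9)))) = 1999625 / 861588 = 2.32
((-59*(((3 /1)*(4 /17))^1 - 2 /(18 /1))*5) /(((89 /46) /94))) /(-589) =116077780 /8020413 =14.47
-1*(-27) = 27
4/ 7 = 0.57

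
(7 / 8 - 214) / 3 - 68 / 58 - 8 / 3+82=4955 / 696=7.12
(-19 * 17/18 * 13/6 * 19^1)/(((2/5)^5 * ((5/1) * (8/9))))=-49863125/3072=-16231.49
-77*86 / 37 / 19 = -6622 / 703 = -9.42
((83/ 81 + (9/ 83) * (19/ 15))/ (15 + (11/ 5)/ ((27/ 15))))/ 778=19531/ 212125590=0.00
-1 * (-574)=574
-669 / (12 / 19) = -4237 / 4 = -1059.25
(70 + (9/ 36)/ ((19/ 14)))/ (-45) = -889/ 570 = -1.56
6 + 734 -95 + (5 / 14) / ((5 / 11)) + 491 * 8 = 64033 / 14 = 4573.79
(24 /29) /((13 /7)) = 168 /377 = 0.45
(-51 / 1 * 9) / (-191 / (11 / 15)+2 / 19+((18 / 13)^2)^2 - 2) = 1.77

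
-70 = -70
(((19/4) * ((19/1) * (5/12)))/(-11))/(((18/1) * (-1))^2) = -0.01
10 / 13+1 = 23 / 13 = 1.77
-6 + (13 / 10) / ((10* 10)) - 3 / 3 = -6987 / 1000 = -6.99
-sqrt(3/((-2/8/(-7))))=-2 * sqrt(21)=-9.17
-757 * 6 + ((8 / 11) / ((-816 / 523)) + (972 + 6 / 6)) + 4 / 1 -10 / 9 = -12005099 / 3366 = -3566.58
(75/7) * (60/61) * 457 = 2056500/427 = 4816.16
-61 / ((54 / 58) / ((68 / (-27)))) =120292 / 729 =165.01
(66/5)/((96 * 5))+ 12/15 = 331/400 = 0.83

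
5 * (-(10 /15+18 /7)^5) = -7269667840 /4084101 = -1779.99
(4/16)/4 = 1/16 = 0.06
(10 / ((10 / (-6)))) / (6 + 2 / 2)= -6 / 7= -0.86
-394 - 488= -882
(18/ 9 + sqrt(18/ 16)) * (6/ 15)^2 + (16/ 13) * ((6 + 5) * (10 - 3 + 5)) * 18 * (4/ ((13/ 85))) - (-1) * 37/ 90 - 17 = 3 * sqrt(2)/ 25 + 5815210751/ 76050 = 76465.79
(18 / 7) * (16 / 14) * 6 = 864 / 49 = 17.63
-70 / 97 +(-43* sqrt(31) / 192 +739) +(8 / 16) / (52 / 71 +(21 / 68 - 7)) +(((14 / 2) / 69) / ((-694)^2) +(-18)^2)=98507331923302115 / 92739453460212 - 43* sqrt(31) / 192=1060.95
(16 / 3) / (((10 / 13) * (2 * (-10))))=-26 / 75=-0.35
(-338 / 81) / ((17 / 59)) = -19942 / 1377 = -14.48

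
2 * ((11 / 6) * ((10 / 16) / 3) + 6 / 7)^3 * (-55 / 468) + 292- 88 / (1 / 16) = -267568893622423 / 239661047808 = -1116.45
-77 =-77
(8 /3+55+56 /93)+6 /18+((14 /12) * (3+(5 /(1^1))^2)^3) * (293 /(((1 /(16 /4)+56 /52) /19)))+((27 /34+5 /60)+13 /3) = 46885393767461 /436356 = 107447574.38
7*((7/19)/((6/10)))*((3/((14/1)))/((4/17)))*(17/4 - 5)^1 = -1785/608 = -2.94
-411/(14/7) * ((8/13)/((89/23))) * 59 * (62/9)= -46105432/3471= -13283.04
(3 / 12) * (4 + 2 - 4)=1 / 2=0.50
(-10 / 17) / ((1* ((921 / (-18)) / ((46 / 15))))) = 184 / 5219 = 0.04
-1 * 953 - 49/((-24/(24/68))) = -64755/68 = -952.28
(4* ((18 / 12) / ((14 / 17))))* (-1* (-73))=3723 / 7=531.86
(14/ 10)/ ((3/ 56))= 392/ 15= 26.13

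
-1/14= -0.07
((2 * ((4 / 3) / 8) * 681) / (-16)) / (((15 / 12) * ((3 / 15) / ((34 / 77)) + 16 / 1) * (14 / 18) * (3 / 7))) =-11577 / 5594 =-2.07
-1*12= -12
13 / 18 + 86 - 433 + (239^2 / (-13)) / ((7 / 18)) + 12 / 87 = -553151251 / 47502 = -11644.80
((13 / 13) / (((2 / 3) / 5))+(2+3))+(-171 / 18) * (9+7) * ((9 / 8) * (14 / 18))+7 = -227 / 2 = -113.50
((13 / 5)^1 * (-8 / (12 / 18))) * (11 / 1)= -1716 / 5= -343.20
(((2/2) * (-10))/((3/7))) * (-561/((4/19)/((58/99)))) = 327845/9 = 36427.22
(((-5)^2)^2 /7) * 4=2500 /7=357.14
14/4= 7/2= 3.50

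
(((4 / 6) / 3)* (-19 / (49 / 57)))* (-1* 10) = 49.12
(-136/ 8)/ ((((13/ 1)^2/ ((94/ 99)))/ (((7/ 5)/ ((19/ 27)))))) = -33558/ 176605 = -0.19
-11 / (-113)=11 / 113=0.10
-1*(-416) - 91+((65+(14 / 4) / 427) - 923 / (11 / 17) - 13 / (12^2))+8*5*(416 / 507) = -1260779855 / 1256112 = -1003.72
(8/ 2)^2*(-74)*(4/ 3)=-4736/ 3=-1578.67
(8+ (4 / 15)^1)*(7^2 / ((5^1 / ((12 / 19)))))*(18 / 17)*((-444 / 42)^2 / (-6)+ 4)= -255936 / 323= -792.37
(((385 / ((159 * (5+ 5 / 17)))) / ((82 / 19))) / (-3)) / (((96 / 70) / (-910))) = 23.44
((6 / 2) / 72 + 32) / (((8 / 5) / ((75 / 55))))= 19225 / 704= 27.31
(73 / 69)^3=389017 / 328509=1.18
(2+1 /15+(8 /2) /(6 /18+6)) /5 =769 /1425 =0.54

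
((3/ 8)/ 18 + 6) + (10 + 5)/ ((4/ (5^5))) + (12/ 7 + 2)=3940771/ 336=11728.49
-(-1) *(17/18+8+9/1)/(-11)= -323/198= -1.63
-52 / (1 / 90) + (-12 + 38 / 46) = -107897 / 23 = -4691.17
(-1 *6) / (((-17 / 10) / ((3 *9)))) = 1620 / 17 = 95.29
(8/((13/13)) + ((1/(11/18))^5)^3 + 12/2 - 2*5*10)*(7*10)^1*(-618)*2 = -552637612138495280827920/4177248169415651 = -132297050.53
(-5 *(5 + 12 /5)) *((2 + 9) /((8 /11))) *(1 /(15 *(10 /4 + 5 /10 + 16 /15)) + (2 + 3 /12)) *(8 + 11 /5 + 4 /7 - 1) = -60479793 /4880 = -12393.40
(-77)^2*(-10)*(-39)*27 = 62432370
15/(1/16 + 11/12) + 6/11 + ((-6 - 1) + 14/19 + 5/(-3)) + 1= 263299/29469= 8.93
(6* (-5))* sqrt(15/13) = -30* sqrt(195)/13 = -32.23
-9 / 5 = -1.80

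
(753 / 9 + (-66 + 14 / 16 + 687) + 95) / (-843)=-19213 / 20232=-0.95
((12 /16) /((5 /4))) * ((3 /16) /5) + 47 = 18809 /400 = 47.02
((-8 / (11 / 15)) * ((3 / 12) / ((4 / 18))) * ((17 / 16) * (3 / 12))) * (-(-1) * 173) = -397035 / 704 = -563.97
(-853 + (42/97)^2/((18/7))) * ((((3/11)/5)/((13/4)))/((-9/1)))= 1.59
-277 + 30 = -247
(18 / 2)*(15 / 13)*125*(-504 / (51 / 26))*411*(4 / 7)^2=-5326560000 / 119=-44761008.40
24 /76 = 6 /19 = 0.32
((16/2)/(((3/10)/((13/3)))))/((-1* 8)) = -130/9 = -14.44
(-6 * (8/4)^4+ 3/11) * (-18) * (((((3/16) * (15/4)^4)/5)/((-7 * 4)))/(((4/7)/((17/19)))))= -4893685875/6848512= -714.56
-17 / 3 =-5.67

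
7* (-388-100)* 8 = -27328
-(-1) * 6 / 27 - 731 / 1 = -6577 / 9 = -730.78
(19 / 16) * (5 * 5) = 475 / 16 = 29.69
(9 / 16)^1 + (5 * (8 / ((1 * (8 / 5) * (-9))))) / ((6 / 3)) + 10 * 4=5641 / 144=39.17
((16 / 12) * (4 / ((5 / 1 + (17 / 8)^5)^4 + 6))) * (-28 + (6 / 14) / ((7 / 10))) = -24755530546918218268672 / 924711350510166737471443539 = -0.00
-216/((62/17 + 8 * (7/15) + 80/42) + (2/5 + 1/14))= -771120/34831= -22.14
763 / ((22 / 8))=3052 / 11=277.45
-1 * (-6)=6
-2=-2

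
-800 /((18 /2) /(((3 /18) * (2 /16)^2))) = -25 /108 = -0.23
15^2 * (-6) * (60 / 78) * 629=-8491500 / 13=-653192.31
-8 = -8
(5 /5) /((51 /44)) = 44 /51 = 0.86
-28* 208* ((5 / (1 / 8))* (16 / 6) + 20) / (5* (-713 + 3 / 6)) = 46592 / 225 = 207.08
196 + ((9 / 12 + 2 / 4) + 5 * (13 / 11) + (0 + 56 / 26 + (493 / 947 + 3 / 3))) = 112038413 / 541684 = 206.83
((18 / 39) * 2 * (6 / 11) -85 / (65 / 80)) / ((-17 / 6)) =89328 / 2431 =36.75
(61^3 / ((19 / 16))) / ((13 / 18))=65370528 / 247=264658.01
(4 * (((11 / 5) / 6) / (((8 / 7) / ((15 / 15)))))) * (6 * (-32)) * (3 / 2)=-1848 / 5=-369.60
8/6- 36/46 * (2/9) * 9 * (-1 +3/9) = 164/69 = 2.38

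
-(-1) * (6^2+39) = 75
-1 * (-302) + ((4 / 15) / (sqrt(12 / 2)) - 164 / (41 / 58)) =2 * sqrt(6) / 45 + 70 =70.11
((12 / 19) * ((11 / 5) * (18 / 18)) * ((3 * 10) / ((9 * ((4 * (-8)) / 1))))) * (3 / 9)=-11 / 228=-0.05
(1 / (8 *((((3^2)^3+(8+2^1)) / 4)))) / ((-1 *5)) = -1 / 7390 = -0.00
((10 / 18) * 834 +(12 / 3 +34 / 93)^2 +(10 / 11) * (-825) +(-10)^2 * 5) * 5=10049780 / 8649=1161.96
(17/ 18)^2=289/ 324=0.89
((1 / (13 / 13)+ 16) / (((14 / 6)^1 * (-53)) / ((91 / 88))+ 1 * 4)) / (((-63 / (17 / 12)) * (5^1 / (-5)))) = -3757 / 1136016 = -0.00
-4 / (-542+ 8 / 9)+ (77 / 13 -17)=-350406 / 31655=-11.07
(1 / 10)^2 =1 / 100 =0.01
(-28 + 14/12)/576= -161/3456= -0.05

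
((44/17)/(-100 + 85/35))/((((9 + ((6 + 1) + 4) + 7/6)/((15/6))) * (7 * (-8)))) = 165/2949194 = 0.00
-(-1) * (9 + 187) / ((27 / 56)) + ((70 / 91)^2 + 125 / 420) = 52052057 / 127764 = 407.41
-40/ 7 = -5.71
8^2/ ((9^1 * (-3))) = -64/ 27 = -2.37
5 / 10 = 1 / 2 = 0.50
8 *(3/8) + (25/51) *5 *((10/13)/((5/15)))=1913/221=8.66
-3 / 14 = -0.21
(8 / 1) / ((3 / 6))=16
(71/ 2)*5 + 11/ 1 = 377/ 2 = 188.50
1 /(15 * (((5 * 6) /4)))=2 /225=0.01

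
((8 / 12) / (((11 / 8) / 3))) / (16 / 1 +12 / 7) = 28 / 341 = 0.08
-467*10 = -4670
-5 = -5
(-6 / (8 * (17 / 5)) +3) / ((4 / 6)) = 567 / 136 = 4.17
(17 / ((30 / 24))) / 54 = 34 / 135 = 0.25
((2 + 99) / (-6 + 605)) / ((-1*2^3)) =-101 / 4792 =-0.02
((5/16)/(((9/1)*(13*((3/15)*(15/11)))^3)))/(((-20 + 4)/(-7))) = 46585/136670976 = 0.00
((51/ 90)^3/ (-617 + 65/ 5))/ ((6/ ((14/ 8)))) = -34391/ 391392000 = -0.00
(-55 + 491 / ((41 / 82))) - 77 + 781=1631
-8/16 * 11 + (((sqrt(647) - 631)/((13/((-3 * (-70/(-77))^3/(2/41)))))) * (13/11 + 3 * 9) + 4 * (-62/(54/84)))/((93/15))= 34693834073/3425994 - 3075000 * sqrt(647)/190333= 9715.70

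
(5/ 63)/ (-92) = -5/ 5796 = -0.00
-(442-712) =270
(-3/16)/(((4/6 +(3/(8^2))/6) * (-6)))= 12/259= 0.05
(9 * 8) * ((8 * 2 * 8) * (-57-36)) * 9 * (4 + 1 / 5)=-32397926.40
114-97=17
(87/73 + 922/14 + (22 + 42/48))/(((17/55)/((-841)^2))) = 14300157362095/69496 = 205769502.74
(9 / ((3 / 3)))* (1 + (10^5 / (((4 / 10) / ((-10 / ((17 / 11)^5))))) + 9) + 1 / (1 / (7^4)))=-3592838022957 / 1419857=-2530422.45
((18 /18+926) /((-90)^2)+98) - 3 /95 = 1677217 /17100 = 98.08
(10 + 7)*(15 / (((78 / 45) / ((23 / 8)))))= 422.96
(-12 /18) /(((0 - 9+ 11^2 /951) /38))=12046 /4219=2.86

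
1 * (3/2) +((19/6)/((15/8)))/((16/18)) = 17/5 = 3.40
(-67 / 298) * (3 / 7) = -201 / 2086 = -0.10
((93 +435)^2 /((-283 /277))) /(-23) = 77223168 /6509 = 11864.06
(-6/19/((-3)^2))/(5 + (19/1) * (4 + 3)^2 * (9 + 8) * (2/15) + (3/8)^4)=-0.00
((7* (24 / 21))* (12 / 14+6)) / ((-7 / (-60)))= 23040 / 49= 470.20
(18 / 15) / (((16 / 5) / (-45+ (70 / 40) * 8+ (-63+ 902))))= 303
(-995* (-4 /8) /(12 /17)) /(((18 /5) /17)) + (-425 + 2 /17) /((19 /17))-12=2936.02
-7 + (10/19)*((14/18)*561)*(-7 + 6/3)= -65849/57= -1155.25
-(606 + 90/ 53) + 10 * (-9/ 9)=-32738/ 53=-617.70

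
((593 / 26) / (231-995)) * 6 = -1779 / 9932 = -0.18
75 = 75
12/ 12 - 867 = -866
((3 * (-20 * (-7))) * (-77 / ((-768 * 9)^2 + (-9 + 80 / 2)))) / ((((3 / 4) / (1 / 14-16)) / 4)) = 0.06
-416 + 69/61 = -25307/61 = -414.87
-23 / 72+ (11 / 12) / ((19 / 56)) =3259 / 1368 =2.38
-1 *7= -7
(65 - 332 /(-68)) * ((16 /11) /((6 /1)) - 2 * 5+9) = -900 /17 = -52.94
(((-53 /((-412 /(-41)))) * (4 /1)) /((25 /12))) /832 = -0.01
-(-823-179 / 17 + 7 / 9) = 127411 / 153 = 832.75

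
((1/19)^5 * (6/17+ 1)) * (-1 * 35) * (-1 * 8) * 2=12880/42093683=0.00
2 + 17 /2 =21 /2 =10.50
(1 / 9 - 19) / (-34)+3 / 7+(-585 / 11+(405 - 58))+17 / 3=208225 / 693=300.47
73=73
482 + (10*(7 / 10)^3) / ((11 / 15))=486.68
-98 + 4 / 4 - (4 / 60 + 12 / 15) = -1468 / 15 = -97.87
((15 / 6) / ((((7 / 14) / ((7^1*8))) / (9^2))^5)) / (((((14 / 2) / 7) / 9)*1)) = 1382603735298114846720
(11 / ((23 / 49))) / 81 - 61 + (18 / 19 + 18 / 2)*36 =10526876 / 35397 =297.39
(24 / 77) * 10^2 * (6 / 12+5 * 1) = 1200 / 7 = 171.43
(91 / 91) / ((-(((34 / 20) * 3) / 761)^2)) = -57912100 / 2601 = -22265.32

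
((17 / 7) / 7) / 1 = 17 / 49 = 0.35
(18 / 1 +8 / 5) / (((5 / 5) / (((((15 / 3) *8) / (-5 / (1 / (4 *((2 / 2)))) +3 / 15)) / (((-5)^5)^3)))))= 784 / 604248046875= 0.00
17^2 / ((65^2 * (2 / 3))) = 867 / 8450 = 0.10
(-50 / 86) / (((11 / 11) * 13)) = -25 / 559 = -0.04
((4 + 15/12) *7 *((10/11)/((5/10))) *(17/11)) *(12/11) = 149940/1331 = 112.65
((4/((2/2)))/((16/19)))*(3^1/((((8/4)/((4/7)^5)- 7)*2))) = 0.28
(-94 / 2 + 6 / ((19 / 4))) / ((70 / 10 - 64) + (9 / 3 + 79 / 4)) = 3476 / 2603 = 1.34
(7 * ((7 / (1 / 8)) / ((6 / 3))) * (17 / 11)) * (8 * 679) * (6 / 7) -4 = 15513748 / 11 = 1410340.73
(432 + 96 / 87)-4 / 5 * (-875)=32860 / 29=1133.10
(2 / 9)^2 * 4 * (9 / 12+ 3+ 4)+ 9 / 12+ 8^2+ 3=22447 / 324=69.28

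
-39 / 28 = -1.39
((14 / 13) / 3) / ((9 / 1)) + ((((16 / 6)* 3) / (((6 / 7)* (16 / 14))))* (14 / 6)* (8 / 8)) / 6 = 1505 / 468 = 3.22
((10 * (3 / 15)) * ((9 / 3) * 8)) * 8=384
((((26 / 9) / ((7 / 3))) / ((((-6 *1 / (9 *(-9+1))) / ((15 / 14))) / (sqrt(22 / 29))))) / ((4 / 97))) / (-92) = -18915 *sqrt(638) / 130732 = -3.65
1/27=0.04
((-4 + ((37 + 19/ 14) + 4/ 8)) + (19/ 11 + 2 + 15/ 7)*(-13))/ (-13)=456/ 143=3.19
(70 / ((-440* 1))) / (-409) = 7 / 17996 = 0.00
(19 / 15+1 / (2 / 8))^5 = 4052.09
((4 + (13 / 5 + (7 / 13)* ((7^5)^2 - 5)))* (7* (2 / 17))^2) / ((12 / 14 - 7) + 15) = 6782230902734 / 582335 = 11646613.90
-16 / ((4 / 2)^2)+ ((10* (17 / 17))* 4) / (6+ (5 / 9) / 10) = 284 / 109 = 2.61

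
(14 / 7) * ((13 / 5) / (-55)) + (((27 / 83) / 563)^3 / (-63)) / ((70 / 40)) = -129995670889200686 / 1374954211302639275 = -0.09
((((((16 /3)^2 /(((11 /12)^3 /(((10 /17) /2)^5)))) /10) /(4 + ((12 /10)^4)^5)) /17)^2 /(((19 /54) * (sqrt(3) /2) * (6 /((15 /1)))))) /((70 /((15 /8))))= 2263113856315612792968750000000000000000000 * sqrt(3) /139870931954424245069605442012386830783563121024411373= 0.00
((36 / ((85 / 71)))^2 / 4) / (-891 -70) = -1633284 / 6943225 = -0.24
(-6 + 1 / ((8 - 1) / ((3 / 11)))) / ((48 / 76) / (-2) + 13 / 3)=-26163 / 17633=-1.48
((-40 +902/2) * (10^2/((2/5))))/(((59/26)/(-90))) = -240435000/59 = -4075169.49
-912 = -912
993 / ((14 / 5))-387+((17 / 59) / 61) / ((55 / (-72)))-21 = -147882051 / 2771230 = -53.36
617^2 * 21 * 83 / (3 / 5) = 1105901545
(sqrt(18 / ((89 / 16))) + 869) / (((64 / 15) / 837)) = 37665 * sqrt(178) / 1424 + 10910295 / 64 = 170826.25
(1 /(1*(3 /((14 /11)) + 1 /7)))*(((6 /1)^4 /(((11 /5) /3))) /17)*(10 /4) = 19440 /187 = 103.96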